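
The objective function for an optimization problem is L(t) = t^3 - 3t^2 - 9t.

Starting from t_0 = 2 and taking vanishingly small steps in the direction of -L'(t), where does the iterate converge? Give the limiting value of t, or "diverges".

L'(t) = 3(t - 3)(t + 1), so L'(2) = -9.
Gradient descent moves in the -L' direction, i.e. t is increasing.
The nearest critical point in that direction is t = 3, where L'' = 12 > 0 (a local minimum). The iterate converges there.

3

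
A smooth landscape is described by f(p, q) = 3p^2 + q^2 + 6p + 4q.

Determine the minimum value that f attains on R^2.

f(p,q) separates as A(p) + B(q), so its minimum is min A + min B.
A'(p) = 6p + 6 vanishes at p ∈ {-1}; B'(q) = 2q + 4 vanishes at q ∈ {-2}.
Local minima of A (where A''>0): A(-1)=-3. Local minima of B: B(-2)=-4.
So the global minimum of f is A(-1) + B(-2) = -3 − 4 = -7, attained at (-1, -2).

-7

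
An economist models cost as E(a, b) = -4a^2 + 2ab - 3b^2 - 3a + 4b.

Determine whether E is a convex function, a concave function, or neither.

concave

E is quadratic, so its Hessian is the constant matrix H = [[-8, 2], [2, -6]].
det(H) = 44, tr(H) = -14.
det(H) > 0 and tr(H) < 0, so H is negative definite everywhere: concave.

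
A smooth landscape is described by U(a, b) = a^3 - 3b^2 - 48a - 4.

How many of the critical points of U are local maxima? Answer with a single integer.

U separates as a function of a plus a function of b, so ∇U=0 decouples.
∂U/∂a = 3(a - 4)(a + 4) = 0 at a ∈ {-4, 4}; ∂U/∂b = -6b = 0 at b ∈ {0}.
The Hessian is diagonal: diag(U_aa, U_bb). Second derivatives: U_aa(-4)=-24, U_aa(4)=24; U_bb(0)=-6.
Local maxima occur where both diagonal entries negative: (-4, 0). Count: 1.

1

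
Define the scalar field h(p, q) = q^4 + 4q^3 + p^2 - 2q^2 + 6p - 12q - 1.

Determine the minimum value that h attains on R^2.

-19

h(p,q) separates as A(p) + B(q) − 1, so its minimum is min A + min B − 1.
A'(p) = 2p + 6 vanishes at p ∈ {-3}; B'(q) = 4(q - 1)(q + 1)(q + 3) vanishes at q ∈ {-3, -1, 1}.
Local minima of A (where A''>0): A(-3)=-9. Local minima of B: B(-3)=-9, B(1)=-9.
So the global minimum of h is A(-3) + B(-3) − 1 = -9 − 9 − 1 = -19, attained at (-3, -3).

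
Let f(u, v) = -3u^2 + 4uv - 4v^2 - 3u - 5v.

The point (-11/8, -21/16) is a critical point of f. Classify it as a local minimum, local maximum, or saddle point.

local maximum

The Hessian of f is constant: H = [[-6, 4], [4, -8]].
det(H) = (-6)·(-8) − 4² = 32.
det(H) > 0 and tr(H) = -14 < 0, so H is negative definite and the point is a local maximum.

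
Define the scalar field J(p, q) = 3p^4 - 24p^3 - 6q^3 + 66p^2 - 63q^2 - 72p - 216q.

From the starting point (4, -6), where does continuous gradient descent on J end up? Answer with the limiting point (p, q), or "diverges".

J is separable, so gradient descent decouples: p follows -∂J/∂p, q follows -∂J/∂q.
∂J/∂p = 12(p - 3)(p - 2)(p - 1); at p=4 this is 72, so p decreases.
∂J/∂q = -18(q + 3)(q + 4); at q=-6 this is -108, so q increases.
p converges to its nearest critical value 3 (a local min of the p-part); q converges to -4. The iterate converges to (3, -4).

(3, -4)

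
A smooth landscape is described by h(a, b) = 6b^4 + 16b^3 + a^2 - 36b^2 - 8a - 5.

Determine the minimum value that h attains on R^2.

h(a,b) separates as P(a) + Q(b) − 5, so its minimum is min P + min Q − 5.
P'(a) = 2a - 8 vanishes at a ∈ {4}; Q'(b) = 24b(b - 1)(b + 3) vanishes at b ∈ {-3, 0, 1}.
Local minima of P (where P''>0): P(4)=-16. Local minima of Q: Q(-3)=-270, Q(1)=-14.
So the global minimum of h is P(4) + Q(-3) − 5 = -16 − 270 − 5 = -291, attained at (4, -3).

-291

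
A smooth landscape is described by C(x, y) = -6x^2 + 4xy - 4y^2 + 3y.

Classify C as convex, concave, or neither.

concave

C is quadratic, so its Hessian is the constant matrix H = [[-12, 4], [4, -8]].
det(H) = 80, tr(H) = -20.
det(H) > 0 and tr(H) < 0, so H is negative definite everywhere: concave.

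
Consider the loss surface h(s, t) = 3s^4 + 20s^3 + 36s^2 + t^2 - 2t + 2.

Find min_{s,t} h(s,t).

1

h(s,t) separates as P(s) + Q(t) + 2, so its minimum is min P + min Q + 2.
P'(s) = 12s(s + 2)(s + 3) vanishes at s ∈ {-3, -2, 0}; Q'(t) = 2(t - 1) vanishes at t ∈ {1}.
Local minima of P (where P''>0): P(-3)=27, P(0)=0. Local minima of Q: Q(1)=-1.
So the global minimum of h is P(0) + Q(1) + 2 = 0 − 1 + 2 = 1, attained at (0, 1).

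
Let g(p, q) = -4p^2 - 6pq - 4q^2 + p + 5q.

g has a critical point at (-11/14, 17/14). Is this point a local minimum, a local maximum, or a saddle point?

local maximum

The Hessian of g is constant: H = [[-8, -6], [-6, -8]].
det(H) = (-8)·(-8) − (-6)² = 28.
det(H) > 0 and tr(H) = -16 < 0, so H is negative definite and the point is a local maximum.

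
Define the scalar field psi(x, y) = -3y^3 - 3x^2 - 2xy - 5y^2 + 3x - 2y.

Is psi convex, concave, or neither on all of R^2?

The term -3y^3 is cubic, so the Hessian is not constant.
∂²psi/∂y² = -18y - 10, which takes both signs as y varies (negative for sufficiently large y). A diagonal entry of the Hessian changing sign means the Hessian is neither positive- nor negative-semidefinite on all of R^2.

neither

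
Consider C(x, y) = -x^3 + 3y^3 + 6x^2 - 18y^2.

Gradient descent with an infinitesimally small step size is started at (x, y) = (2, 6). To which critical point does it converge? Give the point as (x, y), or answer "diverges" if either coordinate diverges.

C is separable, so gradient descent decouples: x follows -∂C/∂x, y follows -∂C/∂y.
∂C/∂x = -3x(x - 4); at x=2 this is 12, so x decreases.
∂C/∂y = 9y(y - 4); at y=6 this is 108, so y decreases.
x converges to its nearest critical value 0 (a local min of the x-part); y converges to 4. The iterate converges to (0, 4).

(0, 4)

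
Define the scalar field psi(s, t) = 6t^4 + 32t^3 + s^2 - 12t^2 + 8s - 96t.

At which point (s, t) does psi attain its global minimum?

(-4, -4)

psi(s,t) separates as P(s) + Q(t), so its minimum is min P + min Q.
P'(s) = 2s + 8 vanishes at s ∈ {-4}; Q'(t) = 24(t - 1)(t + 1)(t + 4) vanishes at t ∈ {-4, -1, 1}.
Local minima of P (where P''>0): P(-4)=-16. Local minima of Q: Q(-4)=-320, Q(1)=-70.
So the global minimum of psi is P(-4) + Q(-4) = -16 − 320 = -336, attained at (-4, -4).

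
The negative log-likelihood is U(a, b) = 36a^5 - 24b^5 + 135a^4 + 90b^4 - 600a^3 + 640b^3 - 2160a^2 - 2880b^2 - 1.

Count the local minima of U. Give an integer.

U separates as a function of a plus a function of b, so ∇U=0 decouples.
∂U/∂a = 180a(a - 3)(a + 2)(a + 4) = 0 at a ∈ {-4, -2, 0, 3}; ∂U/∂b = -120b(b - 4)(b - 3)(b + 4) = 0 at b ∈ {-4, 0, 3, 4}.
The Hessian is diagonal: diag(U_aa, U_bb). Second derivatives: U_aa(-4)=-10080, U_aa(-2)=3600, U_aa(0)=-4320, U_aa(3)=18900; U_bb(-4)=26880, U_bb(0)=-5760, U_bb(3)=2520, U_bb(4)=-3840.
Local minima occur where both diagonal entries positive: (-2, -4), (-2, 3), (3, -4), (3, 3). Count: 4.

4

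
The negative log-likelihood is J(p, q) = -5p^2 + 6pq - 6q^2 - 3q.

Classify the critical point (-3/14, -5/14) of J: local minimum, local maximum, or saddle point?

local maximum

The Hessian of J is constant: H = [[-10, 6], [6, -12]].
det(H) = (-10)·(-12) − 6² = 84.
det(H) > 0 and tr(H) = -22 < 0, so H is negative definite and the point is a local maximum.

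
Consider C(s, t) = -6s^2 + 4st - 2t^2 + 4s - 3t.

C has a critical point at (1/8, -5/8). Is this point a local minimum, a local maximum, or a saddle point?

The Hessian of C is constant: H = [[-12, 4], [4, -4]].
det(H) = (-12)·(-4) − 4² = 32.
det(H) > 0 and tr(H) = -16 < 0, so H is negative definite and the point is a local maximum.

local maximum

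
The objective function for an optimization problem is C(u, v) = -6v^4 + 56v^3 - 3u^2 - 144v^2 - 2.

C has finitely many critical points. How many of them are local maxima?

C separates as a function of u plus a function of v, so ∇C=0 decouples.
∂C/∂u = -6u = 0 at u ∈ {0}; ∂C/∂v = -24v(v - 4)(v - 3) = 0 at v ∈ {0, 3, 4}.
The Hessian is diagonal: diag(C_uu, C_vv). Second derivatives: C_uu(0)=-6; C_vv(0)=-288, C_vv(3)=72, C_vv(4)=-96.
Local maxima occur where both diagonal entries negative: (0, 0), (0, 4). Count: 2.

2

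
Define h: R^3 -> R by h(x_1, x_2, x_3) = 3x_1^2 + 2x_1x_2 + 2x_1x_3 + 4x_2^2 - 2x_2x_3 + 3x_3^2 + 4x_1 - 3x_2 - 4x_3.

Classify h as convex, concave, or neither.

h is quadratic, so its Hessian is the constant matrix H = [[6, 2, 2], [2, 8, -2], [2, -2, 6]].
Leading principal minors: 6, 44, 192.
All positive ⇒ H ≻ 0 ⇒ convex.

convex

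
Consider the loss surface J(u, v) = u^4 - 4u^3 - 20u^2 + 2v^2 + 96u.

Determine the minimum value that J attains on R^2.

-279

J(u,v) separates as P(u) + Q(v), so its minimum is min P + min Q.
P'(u) = 4(u - 4)(u - 2)(u + 3) vanishes at u ∈ {-3, 2, 4}; Q'(v) = 4v vanishes at v ∈ {0}.
Local minima of P (where P''>0): P(-3)=-279, P(4)=64. Local minima of Q: Q(0)=0.
So the global minimum of J is P(-3) + Q(0) = -279 + 0 = -279, attained at (-3, 0).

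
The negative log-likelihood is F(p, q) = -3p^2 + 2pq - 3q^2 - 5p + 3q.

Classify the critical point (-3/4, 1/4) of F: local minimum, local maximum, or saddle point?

local maximum

The Hessian of F is constant: H = [[-6, 2], [2, -6]].
det(H) = (-6)·(-6) − 2² = 32.
det(H) > 0 and tr(H) = -12 < 0, so H is negative definite and the point is a local maximum.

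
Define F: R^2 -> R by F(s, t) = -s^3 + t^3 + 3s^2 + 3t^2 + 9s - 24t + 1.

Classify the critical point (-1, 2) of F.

local minimum

The mixed partial ∂²F/∂s∂t is 0, so the Hessian at any point is diag(F_ss, F_tt) = diag(6(-s + 1), 6(t + 1)).
At (-1, 2): H = diag(12, 18).
Both eigenvalues are positive, so H is positive definite: a local minimum.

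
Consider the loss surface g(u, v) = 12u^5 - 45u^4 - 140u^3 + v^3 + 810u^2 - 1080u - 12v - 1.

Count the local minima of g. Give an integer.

2

g separates as a function of u plus a function of v, so ∇g=0 decouples.
∂g/∂u = 60(u - 3)(u - 2)(u - 1)(u + 3) = 0 at u ∈ {-3, 1, 2, 3}; ∂g/∂v = 3(v - 2)(v + 2) = 0 at v ∈ {-2, 2}.
The Hessian is diagonal: diag(g_uu, g_vv). Second derivatives: g_uu(-3)=-7200, g_uu(1)=480, g_uu(2)=-300, g_uu(3)=720; g_vv(-2)=-12, g_vv(2)=12.
Local minima occur where both diagonal entries positive: (1, 2), (3, 2). Count: 2.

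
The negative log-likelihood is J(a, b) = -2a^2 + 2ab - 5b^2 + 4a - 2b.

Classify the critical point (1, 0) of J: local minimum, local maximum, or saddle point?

local maximum

The Hessian of J is constant: H = [[-4, 2], [2, -10]].
det(H) = (-4)·(-10) − 2² = 36.
det(H) > 0 and tr(H) = -14 < 0, so H is negative definite and the point is a local maximum.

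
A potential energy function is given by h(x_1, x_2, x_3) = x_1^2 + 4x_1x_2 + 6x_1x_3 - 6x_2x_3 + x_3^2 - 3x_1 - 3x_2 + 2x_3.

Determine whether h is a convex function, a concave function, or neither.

neither

h is quadratic, so its Hessian is the constant matrix H = [[2, 4, 6], [4, 0, -6], [6, -6, 2]].
Leading principal minors: 2, -16, -392.
Neither pattern holds ⇒ H is indefinite ⇒ neither convex nor concave.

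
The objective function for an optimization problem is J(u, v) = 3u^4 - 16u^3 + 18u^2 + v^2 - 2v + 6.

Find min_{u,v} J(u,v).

J(u,v) separates as P(u) + Q(v) + 6, so its minimum is min P + min Q + 6.
P'(u) = 12u(u - 3)(u - 1) vanishes at u ∈ {0, 1, 3}; Q'(v) = 2v - 2 vanishes at v ∈ {1}.
Local minima of P (where P''>0): P(0)=0, P(3)=-27. Local minima of Q: Q(1)=-1.
So the global minimum of J is P(3) + Q(1) + 6 = -27 − 1 + 6 = -22, attained at (3, 1).

-22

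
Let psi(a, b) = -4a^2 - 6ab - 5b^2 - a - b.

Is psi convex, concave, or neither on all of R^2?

concave

psi is quadratic, so its Hessian is the constant matrix H = [[-8, -6], [-6, -10]].
det(H) = 44, tr(H) = -18.
det(H) > 0 and tr(H) < 0, so H is negative definite everywhere: concave.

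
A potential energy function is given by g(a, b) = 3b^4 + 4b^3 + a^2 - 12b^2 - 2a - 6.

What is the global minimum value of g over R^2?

g(a,b) separates as P(a) + Q(b) − 6, so its minimum is min P + min Q − 6.
P'(a) = 2a - 2 vanishes at a ∈ {1}; Q'(b) = 12b(b - 1)(b + 2) vanishes at b ∈ {-2, 0, 1}.
Local minima of P (where P''>0): P(1)=-1. Local minima of Q: Q(-2)=-32, Q(1)=-5.
So the global minimum of g is P(1) + Q(-2) − 6 = -1 − 32 − 6 = -39, attained at (1, -2).

-39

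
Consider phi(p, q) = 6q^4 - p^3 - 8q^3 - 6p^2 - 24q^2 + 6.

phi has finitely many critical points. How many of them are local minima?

phi separates as a function of p plus a function of q, so ∇phi=0 decouples.
∂phi/∂p = -3p(p + 4) = 0 at p ∈ {-4, 0}; ∂phi/∂q = 24q(q - 2)(q + 1) = 0 at q ∈ {-1, 0, 2}.
The Hessian is diagonal: diag(phi_pp, phi_qq). Second derivatives: phi_pp(-4)=12, phi_pp(0)=-12; phi_qq(-1)=72, phi_qq(0)=-48, phi_qq(2)=144.
Local minima occur where both diagonal entries positive: (-4, -1), (-4, 2). Count: 2.

2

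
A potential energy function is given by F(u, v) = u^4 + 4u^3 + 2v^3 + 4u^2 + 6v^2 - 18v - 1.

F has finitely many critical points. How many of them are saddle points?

3

F separates as a function of u plus a function of v, so ∇F=0 decouples.
∂F/∂u = 4u(u + 1)(u + 2) = 0 at u ∈ {-2, -1, 0}; ∂F/∂v = 6(v - 1)(v + 3) = 0 at v ∈ {-3, 1}.
The Hessian is diagonal: diag(F_uu, F_vv). Second derivatives: F_uu(-2)=8, F_uu(-1)=-4, F_uu(0)=8; F_vv(-3)=-24, F_vv(1)=24.
Saddle points occur where the two diagonal entries have opposite signs: (-2, -3), (-1, 1), (0, -3). Count: 3.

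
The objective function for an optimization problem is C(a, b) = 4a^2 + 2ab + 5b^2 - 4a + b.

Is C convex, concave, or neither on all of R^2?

C is quadratic, so its Hessian is the constant matrix H = [[8, 2], [2, 10]].
det(H) = 76, tr(H) = 18.
det(H) > 0 and tr(H) > 0, so H is positive definite everywhere: convex.

convex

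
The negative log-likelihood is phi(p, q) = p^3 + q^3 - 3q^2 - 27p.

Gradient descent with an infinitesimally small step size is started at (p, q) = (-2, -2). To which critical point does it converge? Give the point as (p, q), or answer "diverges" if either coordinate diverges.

phi is separable, so gradient descent decouples: p follows -∂phi/∂p, q follows -∂phi/∂q.
∂phi/∂p = 3(p - 3)(p + 3); at p=-2 this is -15, so p increases.
∂phi/∂q = 3q(q - 2); at q=-2 this is 24, so q decreases.
The q-coordinate has no critical point in that direction and runs off to infinity.

diverges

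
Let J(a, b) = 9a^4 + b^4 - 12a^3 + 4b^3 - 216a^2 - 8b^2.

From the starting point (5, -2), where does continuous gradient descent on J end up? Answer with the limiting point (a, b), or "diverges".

(4, -4)

J is separable, so gradient descent decouples: a follows -∂J/∂a, b follows -∂J/∂b.
∂J/∂a = 36a(a - 4)(a + 3); at a=5 this is 1440, so a decreases.
∂J/∂b = 4b(b - 1)(b + 4); at b=-2 this is 48, so b decreases.
a converges to its nearest critical value 4 (a local min of the a-part); b converges to -4. The iterate converges to (4, -4).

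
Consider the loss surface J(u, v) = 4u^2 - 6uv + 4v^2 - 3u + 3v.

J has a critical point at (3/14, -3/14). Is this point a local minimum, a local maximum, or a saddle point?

The Hessian of J is constant: H = [[8, -6], [-6, 8]].
det(H) = 8·8 − (-6)² = 28.
det(H) > 0 and tr(H) = 16 > 0, so H is positive definite and the point is a local minimum.

local minimum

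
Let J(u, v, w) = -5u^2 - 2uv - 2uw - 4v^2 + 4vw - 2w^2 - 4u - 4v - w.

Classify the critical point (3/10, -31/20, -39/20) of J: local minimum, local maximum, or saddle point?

local maximum

The Hessian is constant: H = [[-10, -2, -2], [-2, -8, 4], [-2, 4, -4]].
Leading principal minors: Δ₁ = -10, Δ₂ = 76, Δ₃ = -80.
The minors alternate sign starting negative (−, +, −), so H is negative definite: a local maximum.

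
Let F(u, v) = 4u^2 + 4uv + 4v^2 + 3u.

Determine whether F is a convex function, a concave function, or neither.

convex

F is quadratic, so its Hessian is the constant matrix H = [[8, 4], [4, 8]].
det(H) = 48, tr(H) = 16.
det(H) > 0 and tr(H) > 0, so H is positive definite everywhere: convex.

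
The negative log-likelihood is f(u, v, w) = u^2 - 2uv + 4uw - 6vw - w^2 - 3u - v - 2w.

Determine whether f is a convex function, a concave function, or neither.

f is quadratic, so its Hessian is the constant matrix H = [[2, -2, 4], [-2, 0, -6], [4, -6, -2]].
Leading principal minors: 2, -4, 32.
Neither pattern holds ⇒ H is indefinite ⇒ neither convex nor concave.

neither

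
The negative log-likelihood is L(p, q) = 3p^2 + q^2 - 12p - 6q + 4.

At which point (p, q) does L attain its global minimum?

L(p,q) separates as A(p) + B(q) + 4, so its minimum is min A + min B + 4.
A'(p) = 6p - 12 vanishes at p ∈ {2}; B'(q) = 2q - 6 vanishes at q ∈ {3}.
Local minima of A (where A''>0): A(2)=-12. Local minima of B: B(3)=-9.
So the global minimum of L is A(2) + B(3) + 4 = -12 − 9 + 4 = -17, attained at (2, 3).

(2, 3)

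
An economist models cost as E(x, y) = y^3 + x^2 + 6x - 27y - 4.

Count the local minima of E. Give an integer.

1

E separates as a function of x plus a function of y, so ∇E=0 decouples.
∂E/∂x = 2(x + 3) = 0 at x ∈ {-3}; ∂E/∂y = 3(y - 3)(y + 3) = 0 at y ∈ {-3, 3}.
The Hessian is diagonal: diag(E_xx, E_yy). Second derivatives: E_xx(-3)=2; E_yy(-3)=-18, E_yy(3)=18.
Local minima occur where both diagonal entries positive: (-3, 3). Count: 1.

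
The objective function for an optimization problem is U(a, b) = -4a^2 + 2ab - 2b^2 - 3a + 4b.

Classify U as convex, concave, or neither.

concave

U is quadratic, so its Hessian is the constant matrix H = [[-8, 2], [2, -4]].
det(H) = 28, tr(H) = -12.
det(H) > 0 and tr(H) < 0, so H is negative definite everywhere: concave.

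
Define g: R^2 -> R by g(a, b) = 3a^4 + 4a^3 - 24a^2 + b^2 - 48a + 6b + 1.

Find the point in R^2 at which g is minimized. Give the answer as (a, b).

(2, -3)

g(a,b) separates as P(a) + Q(b) + 1, so its minimum is min P + min Q + 1.
P'(a) = 12(a - 2)(a + 1)(a + 2) vanishes at a ∈ {-2, -1, 2}; Q'(b) = 2b + 6 vanishes at b ∈ {-3}.
Local minima of P (where P''>0): P(-2)=16, P(2)=-112. Local minima of Q: Q(-3)=-9.
So the global minimum of g is P(2) + Q(-3) + 1 = -112 − 9 + 1 = -120, attained at (2, -3).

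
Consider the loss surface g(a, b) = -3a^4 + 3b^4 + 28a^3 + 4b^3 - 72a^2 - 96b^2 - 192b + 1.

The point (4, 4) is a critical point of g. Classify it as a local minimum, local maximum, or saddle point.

The mixed partial ∂²g/∂a∂b is 0, so the Hessian at any point is diag(g_aa, g_bb) = diag(12(-3a^2 + 14a - 12), 12(3b^2 + 2b - 16)).
At (4, 4): H = diag(-48, 480).
The eigenvalues have opposite signs, so H is indefinite: a saddle point.

saddle point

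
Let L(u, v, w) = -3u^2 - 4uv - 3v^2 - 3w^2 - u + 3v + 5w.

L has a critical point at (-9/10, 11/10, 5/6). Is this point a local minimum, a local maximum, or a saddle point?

local maximum

The Hessian is constant: H = [[-6, -4, 0], [-4, -6, 0], [0, 0, -6]].
Leading principal minors: Δ₁ = -6, Δ₂ = 20, Δ₃ = -120.
The minors alternate sign starting negative (−, +, −), so H is negative definite: a local maximum.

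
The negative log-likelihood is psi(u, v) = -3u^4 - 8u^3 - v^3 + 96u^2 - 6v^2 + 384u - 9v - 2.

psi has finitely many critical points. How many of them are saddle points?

3

psi separates as a function of u plus a function of v, so ∇psi=0 decouples.
∂psi/∂u = -12(u - 4)(u + 2)(u + 4) = 0 at u ∈ {-4, -2, 4}; ∂psi/∂v = -3(v + 1)(v + 3) = 0 at v ∈ {-3, -1}.
The Hessian is diagonal: diag(psi_uu, psi_vv). Second derivatives: psi_uu(-4)=-192, psi_uu(-2)=144, psi_uu(4)=-576; psi_vv(-3)=6, psi_vv(-1)=-6.
Saddle points occur where the two diagonal entries have opposite signs: (-4, -3), (-2, -1), (4, -3). Count: 3.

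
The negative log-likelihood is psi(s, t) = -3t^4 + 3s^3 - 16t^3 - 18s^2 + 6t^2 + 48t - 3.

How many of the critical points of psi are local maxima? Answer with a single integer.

psi separates as a function of s plus a function of t, so ∇psi=0 decouples.
∂psi/∂s = 9s(s - 4) = 0 at s ∈ {0, 4}; ∂psi/∂t = -12(t - 1)(t + 1)(t + 4) = 0 at t ∈ {-4, -1, 1}.
The Hessian is diagonal: diag(psi_ss, psi_tt). Second derivatives: psi_ss(0)=-36, psi_ss(4)=36; psi_tt(-4)=-180, psi_tt(-1)=72, psi_tt(1)=-120.
Local maxima occur where both diagonal entries negative: (0, -4), (0, 1). Count: 2.

2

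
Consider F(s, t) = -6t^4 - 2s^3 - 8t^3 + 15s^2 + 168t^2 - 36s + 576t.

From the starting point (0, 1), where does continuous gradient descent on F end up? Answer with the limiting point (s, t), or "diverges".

(2, -2)

F is separable, so gradient descent decouples: s follows -∂F/∂s, t follows -∂F/∂t.
∂F/∂s = -6(s - 3)(s - 2); at s=0 this is -36, so s increases.
∂F/∂t = -24(t - 4)(t + 2)(t + 3); at t=1 this is 864, so t decreases.
s converges to its nearest critical value 2 (a local min of the s-part); t converges to -2. The iterate converges to (2, -2).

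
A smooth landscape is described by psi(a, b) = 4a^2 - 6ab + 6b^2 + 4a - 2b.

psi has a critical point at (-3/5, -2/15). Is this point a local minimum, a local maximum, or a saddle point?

local minimum

The Hessian of psi is constant: H = [[8, -6], [-6, 12]].
det(H) = 8·12 − (-6)² = 60.
det(H) > 0 and tr(H) = 20 > 0, so H is positive definite and the point is a local minimum.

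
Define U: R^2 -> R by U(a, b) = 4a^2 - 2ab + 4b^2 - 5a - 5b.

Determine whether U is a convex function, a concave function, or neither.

U is quadratic, so its Hessian is the constant matrix H = [[8, -2], [-2, 8]].
det(H) = 60, tr(H) = 16.
det(H) > 0 and tr(H) > 0, so H is positive definite everywhere: convex.

convex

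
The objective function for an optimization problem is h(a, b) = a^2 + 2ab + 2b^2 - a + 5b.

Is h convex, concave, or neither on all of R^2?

h is quadratic, so its Hessian is the constant matrix H = [[2, 2], [2, 4]].
det(H) = 4, tr(H) = 6.
det(H) > 0 and tr(H) > 0, so H is positive definite everywhere: convex.

convex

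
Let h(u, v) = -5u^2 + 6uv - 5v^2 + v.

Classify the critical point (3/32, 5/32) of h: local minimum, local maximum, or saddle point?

The Hessian of h is constant: H = [[-10, 6], [6, -10]].
det(H) = (-10)·(-10) − 6² = 64.
det(H) > 0 and tr(H) = -20 < 0, so H is negative definite and the point is a local maximum.

local maximum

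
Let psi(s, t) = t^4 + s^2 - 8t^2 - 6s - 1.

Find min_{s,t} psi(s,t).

-26

psi(s,t) separates as P(s) + Q(t) − 1, so its minimum is min P + min Q − 1.
P'(s) = 2s - 6 vanishes at s ∈ {3}; Q'(t) = 4t(t - 2)(t + 2) vanishes at t ∈ {-2, 0, 2}.
Local minima of P (where P''>0): P(3)=-9. Local minima of Q: Q(-2)=-16, Q(2)=-16.
So the global minimum of psi is P(3) + Q(-2) − 1 = -9 − 16 − 1 = -26, attained at (3, -2).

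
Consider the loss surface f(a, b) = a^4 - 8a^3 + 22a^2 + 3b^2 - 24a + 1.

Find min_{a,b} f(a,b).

-8

f(a,b) separates as P(a) + Q(b) + 1, so its minimum is min P + min Q + 1.
P'(a) = 4(a - 3)(a - 2)(a - 1) vanishes at a ∈ {1, 2, 3}; Q'(b) = 6b vanishes at b ∈ {0}.
Local minima of P (where P''>0): P(1)=-9, P(3)=-9. Local minima of Q: Q(0)=0.
So the global minimum of f is P(1) + Q(0) + 1 = -9 + 0 + 1 = -8, attained at (1, 0).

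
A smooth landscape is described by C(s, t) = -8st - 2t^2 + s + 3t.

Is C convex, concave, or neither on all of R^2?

neither

C is quadratic, so its Hessian is the constant matrix H = [[0, -8], [-8, -4]].
det(H) = -64, tr(H) = -4.
det(H) < 0, so H is indefinite: neither convex nor concave.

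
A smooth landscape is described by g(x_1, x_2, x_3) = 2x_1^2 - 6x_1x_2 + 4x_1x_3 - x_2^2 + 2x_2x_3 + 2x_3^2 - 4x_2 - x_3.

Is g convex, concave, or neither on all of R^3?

g is quadratic, so its Hessian is the constant matrix H = [[4, -6, 4], [-6, -2, 2], [4, 2, 4]].
Leading principal minors: 4, -44, -256.
Neither pattern holds ⇒ H is indefinite ⇒ neither convex nor concave.

neither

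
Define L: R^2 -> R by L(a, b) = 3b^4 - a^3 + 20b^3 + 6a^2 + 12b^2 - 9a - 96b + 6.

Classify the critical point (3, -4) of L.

The mixed partial ∂²L/∂a∂b is 0, so the Hessian at any point is diag(L_aa, L_bb) = diag(6(-a + 2), 12(3b^2 + 10b + 2)).
At (3, -4): H = diag(-6, 120).
The eigenvalues have opposite signs, so H is indefinite: a saddle point.

saddle point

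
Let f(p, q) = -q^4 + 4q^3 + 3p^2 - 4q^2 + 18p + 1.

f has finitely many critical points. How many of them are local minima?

f separates as a function of p plus a function of q, so ∇f=0 decouples.
∂f/∂p = 6(p + 3) = 0 at p ∈ {-3}; ∂f/∂q = -4q(q - 2)(q - 1) = 0 at q ∈ {0, 1, 2}.
The Hessian is diagonal: diag(f_pp, f_qq). Second derivatives: f_pp(-3)=6; f_qq(0)=-8, f_qq(1)=4, f_qq(2)=-8.
Local minima occur where both diagonal entries positive: (-3, 1). Count: 1.

1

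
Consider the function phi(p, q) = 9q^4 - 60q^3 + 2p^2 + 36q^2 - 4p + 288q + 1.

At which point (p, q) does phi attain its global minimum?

(1, -1)

phi(p,q) separates as A(p) + B(q) + 1, so its minimum is min A + min B + 1.
A'(p) = 4p - 4 vanishes at p ∈ {1}; B'(q) = 36(q - 4)(q - 2)(q + 1) vanishes at q ∈ {-1, 2, 4}.
Local minima of A (where A''>0): A(1)=-2. Local minima of B: B(-1)=-183, B(4)=192.
So the global minimum of phi is A(1) + B(-1) + 1 = -2 − 183 + 1 = -184, attained at (1, -1).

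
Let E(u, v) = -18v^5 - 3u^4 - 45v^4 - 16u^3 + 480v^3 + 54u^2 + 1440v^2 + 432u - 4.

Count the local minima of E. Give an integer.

2

E separates as a function of u plus a function of v, so ∇E=0 decouples.
∂E/∂u = -12(u - 3)(u + 3)(u + 4) = 0 at u ∈ {-4, -3, 3}; ∂E/∂v = -90v(v - 4)(v + 2)(v + 4) = 0 at v ∈ {-4, -2, 0, 4}.
The Hessian is diagonal: diag(E_uu, E_vv). Second derivatives: E_uu(-4)=-84, E_uu(-3)=72, E_uu(3)=-504; E_vv(-4)=5760, E_vv(-2)=-2160, E_vv(0)=2880, E_vv(4)=-17280.
Local minima occur where both diagonal entries positive: (-3, -4), (-3, 0). Count: 2.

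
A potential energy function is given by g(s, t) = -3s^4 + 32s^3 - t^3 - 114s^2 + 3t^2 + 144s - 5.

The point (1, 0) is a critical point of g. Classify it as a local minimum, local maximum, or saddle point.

The mixed partial ∂²g/∂s∂t is 0, so the Hessian at any point is diag(g_ss, g_tt) = diag(12(-3s^2 + 16s - 19), 6(-t + 1)).
At (1, 0): H = diag(-72, 6).
The eigenvalues have opposite signs, so H is indefinite: a saddle point.

saddle point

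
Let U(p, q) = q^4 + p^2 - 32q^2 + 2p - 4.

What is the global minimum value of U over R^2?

U(p,q) separates as A(p) + B(q) − 4, so its minimum is min A + min B − 4.
A'(p) = 2p + 2 vanishes at p ∈ {-1}; B'(q) = 4q(q - 4)(q + 4) vanishes at q ∈ {-4, 0, 4}.
Local minima of A (where A''>0): A(-1)=-1. Local minima of B: B(-4)=-256, B(4)=-256.
So the global minimum of U is A(-1) + B(-4) − 4 = -1 − 256 − 4 = -261, attained at (-1, -4).

-261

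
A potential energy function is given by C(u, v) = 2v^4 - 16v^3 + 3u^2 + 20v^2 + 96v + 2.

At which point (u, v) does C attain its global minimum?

C(u,v) separates as P(u) + Q(v) + 2, so its minimum is min P + min Q + 2.
P'(u) = 6u vanishes at u ∈ {0}; Q'(v) = 8(v - 4)(v - 3)(v + 1) vanishes at v ∈ {-1, 3, 4}.
Local minima of P (where P''>0): P(0)=0. Local minima of Q: Q(-1)=-58, Q(4)=192.
So the global minimum of C is P(0) + Q(-1) + 2 = 0 − 58 + 2 = -56, attained at (0, -1).

(0, -1)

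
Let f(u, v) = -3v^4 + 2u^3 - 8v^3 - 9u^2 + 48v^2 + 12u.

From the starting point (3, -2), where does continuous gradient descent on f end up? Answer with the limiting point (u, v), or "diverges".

f is separable, so gradient descent decouples: u follows -∂f/∂u, v follows -∂f/∂v.
∂f/∂u = 6(u - 2)(u - 1); at u=3 this is 12, so u decreases.
∂f/∂v = -12v(v - 2)(v + 4); at v=-2 this is -192, so v increases.
u converges to its nearest critical value 2 (a local min of the u-part); v converges to 0. The iterate converges to (2, 0).

(2, 0)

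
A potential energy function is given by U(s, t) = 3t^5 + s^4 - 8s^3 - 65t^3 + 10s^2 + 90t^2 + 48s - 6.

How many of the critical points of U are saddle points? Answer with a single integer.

U separates as a function of s plus a function of t, so ∇U=0 decouples.
∂U/∂s = 4(s - 4)(s - 3)(s + 1) = 0 at s ∈ {-1, 3, 4}; ∂U/∂t = 15t(t - 3)(t - 1)(t + 4) = 0 at t ∈ {-4, 0, 1, 3}.
The Hessian is diagonal: diag(U_ss, U_tt). Second derivatives: U_ss(-1)=80, U_ss(3)=-16, U_ss(4)=20; U_tt(-4)=-2100, U_tt(0)=180, U_tt(1)=-150, U_tt(3)=630.
Saddle points occur where the two diagonal entries have opposite signs: (-1, -4), (-1, 1), (3, 0), (3, 3), (4, -4), (4, 1). Count: 6.

6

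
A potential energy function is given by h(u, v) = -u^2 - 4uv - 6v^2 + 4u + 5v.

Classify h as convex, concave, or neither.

concave

h is quadratic, so its Hessian is the constant matrix H = [[-2, -4], [-4, -12]].
det(H) = 8, tr(H) = -14.
det(H) > 0 and tr(H) < 0, so H is negative definite everywhere: concave.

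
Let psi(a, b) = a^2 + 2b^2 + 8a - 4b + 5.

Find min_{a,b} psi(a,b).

-13

psi(a,b) separates as P(a) + Q(b) + 5, so its minimum is min P + min Q + 5.
P'(a) = 2a + 8 vanishes at a ∈ {-4}; Q'(b) = 4b - 4 vanishes at b ∈ {1}.
Local minima of P (where P''>0): P(-4)=-16. Local minima of Q: Q(1)=-2.
So the global minimum of psi is P(-4) + Q(1) + 5 = -16 − 2 + 5 = -13, attained at (-4, 1).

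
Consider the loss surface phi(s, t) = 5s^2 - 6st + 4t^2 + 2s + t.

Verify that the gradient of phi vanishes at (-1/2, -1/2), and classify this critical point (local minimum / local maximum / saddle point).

local minimum

∇phi = (10s - 6t + 2, -6s + 8t + 1); substituting (-1/2, -1/2) gives ∇phi = (0, 0), so (-1/2, -1/2) is indeed a critical point.
The Hessian of phi is constant: H = [[10, -6], [-6, 8]].
det(H) = 10·8 − (-6)² = 44.
det(H) > 0 and tr(H) = 18 > 0, so H is positive definite and the point is a local minimum.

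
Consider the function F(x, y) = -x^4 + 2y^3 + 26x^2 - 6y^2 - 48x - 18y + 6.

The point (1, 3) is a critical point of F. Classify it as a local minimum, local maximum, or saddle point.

local minimum

The mixed partial ∂²F/∂x∂y is 0, so the Hessian at any point is diag(F_xx, F_yy) = diag(4(-3x^2 + 13), 12(y - 1)).
At (1, 3): H = diag(40, 24).
Both eigenvalues are positive, so H is positive definite: a local minimum.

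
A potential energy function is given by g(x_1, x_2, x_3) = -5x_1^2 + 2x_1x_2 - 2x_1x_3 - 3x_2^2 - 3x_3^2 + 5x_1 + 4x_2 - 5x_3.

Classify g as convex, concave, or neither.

concave

g is quadratic, so its Hessian is the constant matrix H = [[-10, 2, -2], [2, -6, 0], [-2, 0, -6]].
Leading principal minors: -10, 56, -312.
Signs alternate −, +, − ⇒ H ≺ 0 ⇒ concave.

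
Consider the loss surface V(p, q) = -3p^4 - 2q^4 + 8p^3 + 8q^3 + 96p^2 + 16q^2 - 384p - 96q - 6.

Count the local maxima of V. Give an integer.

V separates as a function of p plus a function of q, so ∇V=0 decouples.
∂V/∂p = -12(p - 4)(p - 2)(p + 4) = 0 at p ∈ {-4, 2, 4}; ∂V/∂q = -8(q - 3)(q - 2)(q + 2) = 0 at q ∈ {-2, 2, 3}.
The Hessian is diagonal: diag(V_pp, V_qq). Second derivatives: V_pp(-4)=-576, V_pp(2)=144, V_pp(4)=-192; V_qq(-2)=-160, V_qq(2)=32, V_qq(3)=-40.
Local maxima occur where both diagonal entries negative: (-4, -2), (-4, 3), (4, -2), (4, 3). Count: 4.

4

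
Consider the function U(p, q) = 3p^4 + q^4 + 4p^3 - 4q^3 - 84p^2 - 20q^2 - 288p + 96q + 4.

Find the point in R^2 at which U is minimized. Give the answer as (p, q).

(4, -3)

U(p,q) separates as A(p) + B(q) + 4, so its minimum is min A + min B + 4.
A'(p) = 12(p - 4)(p + 2)(p + 3) vanishes at p ∈ {-3, -2, 4}; B'(q) = 4(q - 4)(q - 2)(q + 3) vanishes at q ∈ {-3, 2, 4}.
Local minima of A (where A''>0): A(-3)=243, A(4)=-1472. Local minima of B: B(-3)=-279, B(4)=64.
So the global minimum of U is A(4) + B(-3) + 4 = -1472 − 279 + 4 = -1747, attained at (4, -3).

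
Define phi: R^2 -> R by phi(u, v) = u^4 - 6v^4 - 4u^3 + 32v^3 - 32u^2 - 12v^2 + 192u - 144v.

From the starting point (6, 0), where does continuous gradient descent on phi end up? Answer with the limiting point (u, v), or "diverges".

(4, 2)

phi is separable, so gradient descent decouples: u follows -∂phi/∂u, v follows -∂phi/∂v.
∂phi/∂u = 4(u - 4)(u - 3)(u + 4); at u=6 this is 240, so u decreases.
∂phi/∂v = -24(v - 3)(v - 2)(v + 1); at v=0 this is -144, so v increases.
u converges to its nearest critical value 4 (a local min of the u-part); v converges to 2. The iterate converges to (4, 2).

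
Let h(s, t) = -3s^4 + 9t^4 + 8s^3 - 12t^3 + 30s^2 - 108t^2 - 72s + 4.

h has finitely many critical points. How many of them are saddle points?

h separates as a function of s plus a function of t, so ∇h=0 decouples.
∂h/∂s = -12(s - 3)(s - 1)(s + 2) = 0 at s ∈ {-2, 1, 3}; ∂h/∂t = 36t(t - 3)(t + 2) = 0 at t ∈ {-2, 0, 3}.
The Hessian is diagonal: diag(h_ss, h_tt). Second derivatives: h_ss(-2)=-180, h_ss(1)=72, h_ss(3)=-120; h_tt(-2)=360, h_tt(0)=-216, h_tt(3)=540.
Saddle points occur where the two diagonal entries have opposite signs: (-2, -2), (-2, 3), (1, 0), (3, -2), (3, 3). Count: 5.

5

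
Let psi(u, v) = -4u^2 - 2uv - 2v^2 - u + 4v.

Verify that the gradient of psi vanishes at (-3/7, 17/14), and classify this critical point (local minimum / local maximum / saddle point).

local maximum

∇psi = (-8u - 2v - 1, -2u - 4v + 4); substituting (-3/7, 17/14) gives ∇psi = (0, 0), so (-3/7, 17/14) is indeed a critical point.
The Hessian of psi is constant: H = [[-8, -2], [-2, -4]].
det(H) = (-8)·(-4) − (-2)² = 28.
det(H) > 0 and tr(H) = -12 < 0, so H is negative definite and the point is a local maximum.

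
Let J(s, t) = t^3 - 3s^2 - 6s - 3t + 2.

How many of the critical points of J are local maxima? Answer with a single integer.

1

J separates as a function of s plus a function of t, so ∇J=0 decouples.
∂J/∂s = -6(s + 1) = 0 at s ∈ {-1}; ∂J/∂t = 3(t - 1)(t + 1) = 0 at t ∈ {-1, 1}.
The Hessian is diagonal: diag(J_ss, J_tt). Second derivatives: J_ss(-1)=-6; J_tt(-1)=-6, J_tt(1)=6.
Local maxima occur where both diagonal entries negative: (-1, -1). Count: 1.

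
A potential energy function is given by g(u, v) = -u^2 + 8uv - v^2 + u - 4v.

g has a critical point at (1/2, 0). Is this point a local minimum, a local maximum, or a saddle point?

saddle point

The Hessian of g is constant: H = [[-2, 8], [8, -2]].
det(H) = (-2)·(-2) − 8² = -60.
Since det(H) < 0, H is indefinite and the critical point is a saddle point.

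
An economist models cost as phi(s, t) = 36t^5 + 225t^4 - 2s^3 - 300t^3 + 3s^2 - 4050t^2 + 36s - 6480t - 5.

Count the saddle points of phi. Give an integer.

4

phi separates as a function of s plus a function of t, so ∇phi=0 decouples.
∂phi/∂s = -6(s - 3)(s + 2) = 0 at s ∈ {-2, 3}; ∂phi/∂t = 180(t - 3)(t + 1)(t + 3)(t + 4) = 0 at t ∈ {-4, -3, -1, 3}.
The Hessian is diagonal: diag(phi_ss, phi_tt). Second derivatives: phi_ss(-2)=30, phi_ss(3)=-30; phi_tt(-4)=-3780, phi_tt(-3)=2160, phi_tt(-1)=-4320, phi_tt(3)=30240.
Saddle points occur where the two diagonal entries have opposite signs: (-2, -4), (-2, -1), (3, -3), (3, 3). Count: 4.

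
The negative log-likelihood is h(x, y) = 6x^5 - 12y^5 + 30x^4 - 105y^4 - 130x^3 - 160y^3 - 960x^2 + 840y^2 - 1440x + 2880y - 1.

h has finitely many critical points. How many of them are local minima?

h separates as a function of x plus a function of y, so ∇h=0 decouples.
∂h/∂x = 30(x - 4)(x + 1)(x + 3)(x + 4) = 0 at x ∈ {-4, -3, -1, 4}; ∂h/∂y = -60(y - 2)(y + 2)(y + 3)(y + 4) = 0 at y ∈ {-4, -3, -2, 2}.
The Hessian is diagonal: diag(h_xx, h_yy). Second derivatives: h_xx(-4)=-720, h_xx(-3)=420, h_xx(-1)=-900, h_xx(4)=8400; h_yy(-4)=720, h_yy(-3)=-300, h_yy(-2)=480, h_yy(2)=-7200.
Local minima occur where both diagonal entries positive: (-3, -4), (-3, -2), (4, -4), (4, -2). Count: 4.

4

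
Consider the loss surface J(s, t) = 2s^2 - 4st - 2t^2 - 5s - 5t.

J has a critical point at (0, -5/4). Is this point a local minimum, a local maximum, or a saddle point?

The Hessian of J is constant: H = [[4, -4], [-4, -4]].
det(H) = 4·(-4) − (-4)² = -32.
Since det(H) < 0, H is indefinite and the critical point is a saddle point.

saddle point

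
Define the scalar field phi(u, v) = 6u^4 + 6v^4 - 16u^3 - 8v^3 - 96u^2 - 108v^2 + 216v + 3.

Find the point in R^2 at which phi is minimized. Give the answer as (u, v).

(4, -3)

phi(u,v) separates as P(u) + Q(v) + 3, so its minimum is min P + min Q + 3.
P'(u) = 24u(u - 4)(u + 2) vanishes at u ∈ {-2, 0, 4}; Q'(v) = 24(v - 3)(v - 1)(v + 3) vanishes at v ∈ {-3, 1, 3}.
Local minima of P (where P''>0): P(-2)=-160, P(4)=-1024. Local minima of Q: Q(-3)=-918, Q(3)=-54.
So the global minimum of phi is P(4) + Q(-3) + 3 = -1024 − 918 + 3 = -1939, attained at (4, -3).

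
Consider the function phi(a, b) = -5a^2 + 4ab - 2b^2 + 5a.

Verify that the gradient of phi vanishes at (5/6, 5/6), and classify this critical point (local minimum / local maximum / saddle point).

local maximum

∇phi = (-10a + 4b + 5, 4a - 4b); substituting (5/6, 5/6) gives ∇phi = (0, 0), so (5/6, 5/6) is indeed a critical point.
The Hessian of phi is constant: H = [[-10, 4], [4, -4]].
det(H) = (-10)·(-4) − 4² = 24.
det(H) > 0 and tr(H) = -14 < 0, so H is negative definite and the point is a local maximum.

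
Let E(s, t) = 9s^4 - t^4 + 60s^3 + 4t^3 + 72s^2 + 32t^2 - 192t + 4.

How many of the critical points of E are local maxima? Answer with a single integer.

2

E separates as a function of s plus a function of t, so ∇E=0 decouples.
∂E/∂s = 36s(s + 1)(s + 4) = 0 at s ∈ {-4, -1, 0}; ∂E/∂t = -4(t - 4)(t - 3)(t + 4) = 0 at t ∈ {-4, 3, 4}.
The Hessian is diagonal: diag(E_ss, E_tt). Second derivatives: E_ss(-4)=432, E_ss(-1)=-108, E_ss(0)=144; E_tt(-4)=-224, E_tt(3)=28, E_tt(4)=-32.
Local maxima occur where both diagonal entries negative: (-1, -4), (-1, 4). Count: 2.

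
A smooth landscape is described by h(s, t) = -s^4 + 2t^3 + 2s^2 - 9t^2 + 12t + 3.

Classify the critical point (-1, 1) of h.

local maximum

The mixed partial ∂²h/∂s∂t is 0, so the Hessian at any point is diag(h_ss, h_tt) = diag(4(-3s^2 + 1), 6(2t - 3)).
At (-1, 1): H = diag(-8, -6).
Both eigenvalues are negative, so H is negative definite: a local maximum.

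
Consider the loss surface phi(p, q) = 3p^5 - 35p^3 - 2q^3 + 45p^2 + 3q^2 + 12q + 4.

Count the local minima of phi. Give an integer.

2

phi separates as a function of p plus a function of q, so ∇phi=0 decouples.
∂phi/∂p = 15p(p - 2)(p - 1)(p + 3) = 0 at p ∈ {-3, 0, 1, 2}; ∂phi/∂q = -6(q - 2)(q + 1) = 0 at q ∈ {-1, 2}.
The Hessian is diagonal: diag(phi_pp, phi_qq). Second derivatives: phi_pp(-3)=-900, phi_pp(0)=90, phi_pp(1)=-60, phi_pp(2)=150; phi_qq(-1)=18, phi_qq(2)=-18.
Local minima occur where both diagonal entries positive: (0, -1), (2, -1). Count: 2.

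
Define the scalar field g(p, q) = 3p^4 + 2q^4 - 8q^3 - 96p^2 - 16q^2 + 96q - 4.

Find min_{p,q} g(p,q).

g(p,q) separates as A(p) + B(q) − 4, so its minimum is min A + min B − 4.
A'(p) = 12p(p - 4)(p + 4) vanishes at p ∈ {-4, 0, 4}; B'(q) = 8(q - 3)(q - 2)(q + 2) vanishes at q ∈ {-2, 2, 3}.
Local minima of A (where A''>0): A(-4)=-768, A(4)=-768. Local minima of B: B(-2)=-160, B(3)=90.
So the global minimum of g is A(-4) + B(-2) − 4 = -768 − 160 − 4 = -932, attained at (-4, -2).

-932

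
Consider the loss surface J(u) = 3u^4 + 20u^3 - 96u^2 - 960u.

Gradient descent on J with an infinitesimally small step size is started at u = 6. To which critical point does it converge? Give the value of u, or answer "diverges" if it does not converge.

4

J'(u) = 12(u - 4)(u + 4)(u + 5), so J'(6) = 2640.
Gradient descent moves in the -J' direction, i.e. u is decreasing.
The nearest critical point in that direction is u = 4, where J'' = 864 > 0 (a local minimum). The iterate converges there.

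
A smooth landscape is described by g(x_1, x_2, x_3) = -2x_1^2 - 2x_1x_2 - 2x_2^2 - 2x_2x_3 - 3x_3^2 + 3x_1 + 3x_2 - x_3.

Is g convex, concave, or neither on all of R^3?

concave

g is quadratic, so its Hessian is the constant matrix H = [[-4, -2, 0], [-2, -4, -2], [0, -2, -6]].
Leading principal minors: -4, 12, -56.
Signs alternate −, +, − ⇒ H ≺ 0 ⇒ concave.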